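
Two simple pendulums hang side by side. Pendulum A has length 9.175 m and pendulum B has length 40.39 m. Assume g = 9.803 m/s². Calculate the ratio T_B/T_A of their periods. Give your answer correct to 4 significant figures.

2.098

T ∝ √L, so T_B/T_A = √(L_B/L_A) = √(40.39/9.175) = 2.098.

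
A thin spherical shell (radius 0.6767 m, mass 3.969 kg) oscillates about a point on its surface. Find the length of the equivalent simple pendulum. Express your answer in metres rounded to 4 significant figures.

The equivalent simple-pendulum length is L_eq = I/(md), where I is about the pivot and d = 0.67670 m.
I_cm = (2/3)mR² = 1.2117 kg·m², so I = I_cm + md² = 1.2117 + 1.8175 = 3.0292 kg·m².
L_eq = 3.0292/(3.969 × 0.67670) = 1.128 m.

1.128 m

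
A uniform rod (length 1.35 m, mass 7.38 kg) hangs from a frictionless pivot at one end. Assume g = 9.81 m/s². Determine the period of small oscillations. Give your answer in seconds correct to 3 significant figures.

For a physical pendulum T = 2π√(I/(mgd)), with d = 0.6750 m from pivot to centre of mass.
I_cm = mL²/12 = 7.38 × 1.35²/12 = 1.121 kg·m²; I = I_cm + md² = 1.121 + 7.38 × 0.6750² = 4.483 kg·m².
T = 2π√(4.483/(7.38 × 9.81 × 0.6750)) = 1.90 s.

1.90 s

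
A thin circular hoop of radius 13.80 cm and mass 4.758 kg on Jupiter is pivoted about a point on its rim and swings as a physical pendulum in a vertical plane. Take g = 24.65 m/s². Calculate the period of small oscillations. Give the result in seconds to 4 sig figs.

I_cm = mr² = 0.090611 kg·m². The pivot is at distance d = 0.1380 m from the centre of mass.
By the parallel-axis theorem, I = I_cm + md² = 0.090611 + 0.090611 = 0.18122 kg·m².
T = 2π√(I/(mgd)) = 2π√(0.18122/(4.758 × 24.65 × 0.1380)) = 0.6649 s.

0.6649 s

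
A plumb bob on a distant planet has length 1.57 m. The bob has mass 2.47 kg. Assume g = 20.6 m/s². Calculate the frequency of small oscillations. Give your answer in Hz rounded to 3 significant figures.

0.577 Hz

T = 2π√(L/g) = 2π√(1.57/20.6) = 1.735 s, so f = 1/T = 0.577 Hz.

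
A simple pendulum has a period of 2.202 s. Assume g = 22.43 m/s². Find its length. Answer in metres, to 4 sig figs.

2.755 m

From T = 2π√(L/g), L = gT²/(4π²) = 22.43 × 2.2020²/(4π²) = 2.755 m.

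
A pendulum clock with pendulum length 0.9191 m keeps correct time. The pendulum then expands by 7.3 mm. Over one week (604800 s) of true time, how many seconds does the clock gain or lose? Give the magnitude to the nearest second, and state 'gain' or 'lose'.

lose 2388 s

T ∝ √L, so T'/T = √(0.92640/0.9191) = 1.00396.
In 604800 s of true time the clock registers 604800/1.00396 = 602412.4 s, so it loses 2388 s.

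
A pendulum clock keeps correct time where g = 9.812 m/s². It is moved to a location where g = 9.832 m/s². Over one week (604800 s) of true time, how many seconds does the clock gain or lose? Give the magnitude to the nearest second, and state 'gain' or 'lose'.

The clock's period scales as T ∝ 1/√g, so T'/T = √(9.812/9.832) = 0.998982.
In 604800 s of true time the clock registers 604800/0.998982 = 605416.1 s, so it gains 616 s.

gain 616 s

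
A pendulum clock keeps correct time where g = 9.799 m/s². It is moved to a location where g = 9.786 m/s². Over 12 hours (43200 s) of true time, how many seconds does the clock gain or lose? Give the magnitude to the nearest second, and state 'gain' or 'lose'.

lose 29 s

The clock's period scales as T ∝ 1/√g, so T'/T = √(9.799/9.786) = 1.00066.
In 43200 s of true time the clock registers 43200/1.00066 = 43171.3 s, so it loses 29 s.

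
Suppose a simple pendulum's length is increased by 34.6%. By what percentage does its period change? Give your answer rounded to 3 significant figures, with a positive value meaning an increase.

16.0%

T ∝ √L, so T'/T = √(1.346) = 1.160.
Percentage change in T = (1.160 − 1) × 100% = 16.0%.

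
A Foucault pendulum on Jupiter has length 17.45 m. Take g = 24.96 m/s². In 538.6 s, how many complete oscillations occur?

T = 2π√(L/g) = 2π√(17.45/24.96) = 5.2536 s.
Number of complete oscillations = ⌊538.6/5.2536⌋ = ⌊102.52⌋ = 102.

102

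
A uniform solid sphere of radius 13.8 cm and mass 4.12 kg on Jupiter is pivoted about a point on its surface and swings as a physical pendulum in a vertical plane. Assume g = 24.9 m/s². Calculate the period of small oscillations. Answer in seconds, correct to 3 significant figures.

0.553 s

I_cm = (2/5)mr² = 0.03138 kg·m². The pivot is at distance d = 0.138 m from the centre of mass.
By the parallel-axis theorem, I = I_cm + md² = 0.03138 + 0.07846 = 0.1098 kg·m².
T = 2π√(I/(mgd)) = 2π√(0.1098/(4.12 × 24.9 × 0.138)) = 0.553 s.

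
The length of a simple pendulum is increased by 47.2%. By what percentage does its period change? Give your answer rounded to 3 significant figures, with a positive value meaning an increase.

21.3%

T ∝ √L, so T'/T = √(1.472) = 1.213.
Percentage change in T = (1.213 − 1) × 100% = 21.3%.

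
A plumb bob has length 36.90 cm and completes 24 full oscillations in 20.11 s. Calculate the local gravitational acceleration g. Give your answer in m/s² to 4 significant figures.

T = 20.11/24 = 0.83792 s.
From T = 2π√(L/g), g = 4π²L/T² = 4π² × 0.3690/0.83792² = 20.75 m/s².

20.75 m/s²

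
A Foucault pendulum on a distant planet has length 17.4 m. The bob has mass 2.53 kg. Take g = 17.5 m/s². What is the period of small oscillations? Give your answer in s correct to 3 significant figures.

6.27 s

T = 2π√(L/g) = 2π√(17.4/17.5) = 2π × 0.9971 = 6.27 s.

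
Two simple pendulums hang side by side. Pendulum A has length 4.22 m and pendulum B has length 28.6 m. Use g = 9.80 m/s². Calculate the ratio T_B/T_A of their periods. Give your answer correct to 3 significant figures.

T ∝ √L, so T_B/T_A = √(L_B/L_A) = √(28.6/4.22) = 2.60.

2.60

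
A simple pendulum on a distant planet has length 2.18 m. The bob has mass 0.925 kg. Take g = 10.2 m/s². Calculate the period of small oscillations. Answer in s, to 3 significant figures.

T = 2π√(L/g) = 2π√(2.18/10.2) = 2π × 0.4623 = 2.90 s.

2.90 s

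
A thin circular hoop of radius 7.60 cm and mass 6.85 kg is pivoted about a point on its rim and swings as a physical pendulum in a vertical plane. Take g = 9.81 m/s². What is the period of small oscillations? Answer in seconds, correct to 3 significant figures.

I_cm = mr² = 0.03957 kg·m². The pivot is at distance d = 0.0760 m from the centre of mass.
By the parallel-axis theorem, I = I_cm + md² = 0.03957 + 0.03957 = 0.07913 kg·m².
T = 2π√(I/(mgd)) = 2π√(0.07913/(6.85 × 9.81 × 0.0760)) = 0.782 s.

0.782 s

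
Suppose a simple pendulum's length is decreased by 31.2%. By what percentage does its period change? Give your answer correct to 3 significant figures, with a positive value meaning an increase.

T ∝ √L, so T'/T = √(0.6880) = 0.8295.
Percentage change in T = (0.8295 − 1) × 100% = -17.1%.

-17.1%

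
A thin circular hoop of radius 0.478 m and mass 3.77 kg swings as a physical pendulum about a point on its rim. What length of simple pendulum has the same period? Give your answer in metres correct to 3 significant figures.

The equivalent simple-pendulum length is L_eq = I/(md), where I is about the pivot and d = 0.4780 m.
I_cm = mR² = 0.8614 kg·m², so I = I_cm + md² = 0.8614 + 0.8614 = 1.723 kg·m².
L_eq = 1.723/(3.77 × 0.4780) = 0.956 m.

0.956 m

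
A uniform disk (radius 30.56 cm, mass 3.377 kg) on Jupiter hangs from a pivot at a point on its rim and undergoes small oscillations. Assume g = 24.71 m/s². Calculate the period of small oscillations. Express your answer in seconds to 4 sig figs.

I_cm = ½mr² = 0.15769 kg·m². The pivot is at distance d = 0.3056 m from the centre of mass.
By the parallel-axis theorem, I = I_cm + md² = 0.15769 + 0.31538 = 0.47307 kg·m².
T = 2π√(I/(mgd)) = 2π√(0.47307/(3.377 × 24.71 × 0.3056)) = 0.8558 s.

0.8558 s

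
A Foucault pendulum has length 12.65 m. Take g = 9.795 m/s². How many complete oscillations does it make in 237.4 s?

33

T = 2π√(L/g) = 2π√(12.65/9.795) = 7.1404 s.
Number of complete oscillations = ⌊237.4/7.1404⌋ = ⌊33.247⌋ = 33.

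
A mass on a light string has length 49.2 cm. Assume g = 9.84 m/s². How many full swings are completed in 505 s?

359

T = 2π√(L/g) = 2π√(0.492/9.84) = 1.405 s.
Number of complete oscillations = ⌊505/1.405⌋ = ⌊359.4⌋ = 359.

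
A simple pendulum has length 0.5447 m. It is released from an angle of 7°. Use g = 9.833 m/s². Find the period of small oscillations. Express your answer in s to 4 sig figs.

1.479 s

T = 2π√(L/g) = 2π√(0.5447/9.833) = 2π × 0.23536 = 1.479 s.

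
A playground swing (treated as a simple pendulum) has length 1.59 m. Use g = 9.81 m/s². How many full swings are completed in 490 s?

T = 2π√(L/g) = 2π√(1.59/9.81) = 2.530 s.
Number of complete oscillations = ⌊490/2.530⌋ = ⌊193.7⌋ = 193.

193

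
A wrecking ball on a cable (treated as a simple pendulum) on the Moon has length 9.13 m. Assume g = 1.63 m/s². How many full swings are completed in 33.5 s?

2

T = 2π√(L/g) = 2π√(9.13/1.63) = 14.87 s.
Number of complete oscillations = ⌊33.5/14.87⌋ = ⌊2.253⌋ = 2.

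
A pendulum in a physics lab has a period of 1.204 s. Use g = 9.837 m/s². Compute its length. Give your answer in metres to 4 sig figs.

0.3612 m

From T = 2π√(L/g), L = gT²/(4π²) = 9.837 × 1.2040²/(4π²) = 0.3612 m.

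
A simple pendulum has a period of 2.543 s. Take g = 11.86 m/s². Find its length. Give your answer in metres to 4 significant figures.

1.943 m

From T = 2π√(L/g), L = gT²/(4π²) = 11.86 × 2.5430²/(4π²) = 1.943 m.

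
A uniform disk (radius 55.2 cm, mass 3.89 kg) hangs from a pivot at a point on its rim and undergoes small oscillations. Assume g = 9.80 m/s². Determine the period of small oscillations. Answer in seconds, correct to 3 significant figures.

1.83 s

I_cm = ½mr² = 0.5926 kg·m². The pivot is at distance d = 0.552 m from the centre of mass.
By the parallel-axis theorem, I = I_cm + md² = 0.5926 + 1.185 = 1.778 kg·m².
T = 2π√(I/(mgd)) = 2π√(1.778/(3.89 × 9.80 × 0.552)) = 1.83 s.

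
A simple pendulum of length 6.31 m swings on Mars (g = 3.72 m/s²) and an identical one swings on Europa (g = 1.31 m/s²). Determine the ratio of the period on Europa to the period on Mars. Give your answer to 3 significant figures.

T ∝ 1/√g, so T₂/T₁ = √(g₁/g₂) = √(3.72/1.31) = 1.69.

1.69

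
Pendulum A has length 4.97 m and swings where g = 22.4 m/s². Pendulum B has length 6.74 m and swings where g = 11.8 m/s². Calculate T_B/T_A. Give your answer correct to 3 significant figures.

T = 2π√(L/g), so T_B/T_A = √((L_B/g_B)/(L_A/g_A)) = √((6.74/11.8)/(4.97/22.4)) = 1.60.

1.60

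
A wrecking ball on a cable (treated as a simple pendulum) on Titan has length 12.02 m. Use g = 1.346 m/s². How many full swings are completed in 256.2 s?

T = 2π√(L/g) = 2π√(12.02/1.346) = 18.776 s.
Number of complete oscillations = ⌊256.2/18.776⌋ = ⌊13.645⌋ = 13.

13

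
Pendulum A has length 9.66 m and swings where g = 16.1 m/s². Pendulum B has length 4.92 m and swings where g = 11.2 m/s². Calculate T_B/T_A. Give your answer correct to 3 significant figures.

T = 2π√(L/g), so T_B/T_A = √((L_B/g_B)/(L_A/g_A)) = √((4.92/11.2)/(9.66/16.1)) = 0.856.

0.856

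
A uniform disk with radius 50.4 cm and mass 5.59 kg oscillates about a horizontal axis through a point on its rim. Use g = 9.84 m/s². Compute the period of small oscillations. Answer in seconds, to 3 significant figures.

I_cm = ½mr² = 0.7100 kg·m². The pivot is at distance d = 0.504 m from the centre of mass.
By the parallel-axis theorem, I = I_cm + md² = 0.7100 + 1.420 = 2.130 kg·m².
T = 2π√(I/(mgd)) = 2π√(2.130/(5.59 × 9.84 × 0.504)) = 1.74 s.

1.74 s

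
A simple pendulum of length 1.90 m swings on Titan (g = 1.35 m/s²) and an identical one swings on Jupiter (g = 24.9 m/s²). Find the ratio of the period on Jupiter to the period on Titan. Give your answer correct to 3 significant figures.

T ∝ 1/√g, so T₂/T₁ = √(g₁/g₂) = √(1.35/24.9) = 0.233.

0.233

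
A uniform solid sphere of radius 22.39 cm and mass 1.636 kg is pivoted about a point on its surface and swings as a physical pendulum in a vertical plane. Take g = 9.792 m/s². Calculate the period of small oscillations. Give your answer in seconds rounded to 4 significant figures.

I_cm = (2/5)mr² = 0.032806 kg·m². The pivot is at distance d = 0.2239 m from the centre of mass.
By the parallel-axis theorem, I = I_cm + md² = 0.032806 + 0.082015 = 0.11482 kg·m².
T = 2π√(I/(mgd)) = 2π√(0.11482/(1.636 × 9.792 × 0.2239)) = 1.124 s.

1.124 s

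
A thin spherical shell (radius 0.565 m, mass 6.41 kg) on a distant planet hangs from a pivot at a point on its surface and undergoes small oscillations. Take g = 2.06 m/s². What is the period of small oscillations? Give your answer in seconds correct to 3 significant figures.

4.25 s

I_cm = (2/3)mr² = 1.364 kg·m². The pivot is at distance d = 0.565 m from the centre of mass.
By the parallel-axis theorem, I = I_cm + md² = 1.364 + 2.046 = 3.410 kg·m².
T = 2π√(I/(mgd)) = 2π√(3.410/(6.41 × 2.06 × 0.565)) = 4.25 s.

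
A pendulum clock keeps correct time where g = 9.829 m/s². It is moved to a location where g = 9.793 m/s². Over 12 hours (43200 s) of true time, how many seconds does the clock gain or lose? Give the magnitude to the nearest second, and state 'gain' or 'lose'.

The clock's period scales as T ∝ 1/√g, so T'/T = √(9.829/9.793) = 1.00184.
In 43200 s of true time the clock registers 43200/1.00184 = 43120.8 s, so it loses 79 s.

lose 79 s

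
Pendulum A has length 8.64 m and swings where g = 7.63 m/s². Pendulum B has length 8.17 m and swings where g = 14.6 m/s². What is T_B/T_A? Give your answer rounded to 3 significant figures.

0.703

T = 2π√(L/g), so T_B/T_A = √((L_B/g_B)/(L_A/g_A)) = √((8.17/14.6)/(8.64/7.63)) = 0.703.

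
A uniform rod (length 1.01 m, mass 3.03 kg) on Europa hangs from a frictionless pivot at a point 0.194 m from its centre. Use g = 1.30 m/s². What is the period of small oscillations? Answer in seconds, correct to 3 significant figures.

4.38 s

For a physical pendulum T = 2π√(I/(mgd)), with d = 0.1940 m from pivot to centre of mass.
I_cm = mL²/12 = 3.03 × 1.01²/12 = 0.2576 kg·m²; I = I_cm + md² = 0.2576 + 3.03 × 0.1940² = 0.3716 kg·m².
T = 2π√(0.3716/(3.03 × 1.30 × 0.1940)) = 4.38 s.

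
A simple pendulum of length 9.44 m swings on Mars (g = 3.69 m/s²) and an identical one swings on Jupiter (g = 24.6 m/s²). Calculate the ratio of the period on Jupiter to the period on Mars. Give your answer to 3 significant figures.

0.387

T ∝ 1/√g, so T₂/T₁ = √(g₁/g₂) = √(3.69/24.6) = 0.387.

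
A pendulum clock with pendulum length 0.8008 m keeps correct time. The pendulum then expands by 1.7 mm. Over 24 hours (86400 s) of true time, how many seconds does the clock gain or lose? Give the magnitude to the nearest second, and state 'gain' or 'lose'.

T ∝ √L, so T'/T = √(0.80250/0.8008) = 1.00106.
In 86400 s of true time the clock registers 86400/1.00106 = 86308.4 s, so it loses 92 s.

lose 92 s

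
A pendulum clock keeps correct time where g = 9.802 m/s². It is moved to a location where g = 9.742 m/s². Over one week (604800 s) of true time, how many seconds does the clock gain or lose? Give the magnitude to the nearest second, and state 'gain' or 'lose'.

lose 1854 s

The clock's period scales as T ∝ 1/√g, so T'/T = √(9.802/9.742) = 1.00307.
In 604800 s of true time the clock registers 604800/1.00307 = 602946.1 s, so it loses 1854 s.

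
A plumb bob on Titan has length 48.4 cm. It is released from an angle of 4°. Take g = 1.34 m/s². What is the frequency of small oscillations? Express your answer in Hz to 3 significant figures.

0.265 Hz

T = 2π√(L/g) = 2π√(0.484/1.34) = 3.776 s, so f = 1/T = 0.265 Hz.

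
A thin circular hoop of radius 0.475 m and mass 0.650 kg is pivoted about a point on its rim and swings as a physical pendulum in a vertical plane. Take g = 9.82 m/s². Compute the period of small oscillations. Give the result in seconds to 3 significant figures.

1.95 s

I_cm = mr² = 0.1467 kg·m². The pivot is at distance d = 0.475 m from the centre of mass.
By the parallel-axis theorem, I = I_cm + md² = 0.1467 + 0.1467 = 0.2933 kg·m².
T = 2π√(I/(mgd)) = 2π√(0.2933/(0.650 × 9.82 × 0.475)) = 1.95 s.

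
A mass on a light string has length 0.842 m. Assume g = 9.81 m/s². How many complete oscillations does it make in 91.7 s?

49

T = 2π√(L/g) = 2π√(0.842/9.81) = 1.841 s.
Number of complete oscillations = ⌊91.7/1.841⌋ = ⌊49.82⌋ = 49.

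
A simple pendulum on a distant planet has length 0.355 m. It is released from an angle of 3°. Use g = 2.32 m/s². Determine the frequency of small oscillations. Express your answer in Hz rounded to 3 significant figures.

0.407 Hz

T = 2π√(L/g) = 2π√(0.355/2.32) = 2.458 s, so f = 1/T = 0.407 Hz.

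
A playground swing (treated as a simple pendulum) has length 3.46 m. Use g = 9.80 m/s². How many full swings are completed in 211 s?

T = 2π√(L/g) = 2π√(3.46/9.80) = 3.733 s.
Number of complete oscillations = ⌊211/3.733⌋ = ⌊56.52⌋ = 56.

56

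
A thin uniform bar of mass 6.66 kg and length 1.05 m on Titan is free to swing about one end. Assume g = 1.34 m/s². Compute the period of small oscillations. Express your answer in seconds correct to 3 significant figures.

For a physical pendulum T = 2π√(I/(mgd)), with d = 0.5250 m from pivot to centre of mass.
I_cm = mL²/12 = 6.66 × 1.05²/12 = 0.6119 kg·m²; I = I_cm + md² = 0.6119 + 6.66 × 0.5250² = 2.448 kg·m².
T = 2π√(2.448/(6.66 × 1.34 × 0.5250)) = 4.54 s.

4.54 s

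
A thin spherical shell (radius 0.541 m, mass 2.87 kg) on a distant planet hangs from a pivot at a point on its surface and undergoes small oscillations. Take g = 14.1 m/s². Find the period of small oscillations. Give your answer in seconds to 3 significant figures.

1.59 s

I_cm = (2/3)mr² = 0.5600 kg·m². The pivot is at distance d = 0.541 m from the centre of mass.
By the parallel-axis theorem, I = I_cm + md² = 0.5600 + 0.8400 = 1.400 kg·m².
T = 2π√(I/(mgd)) = 2π√(1.400/(2.87 × 14.1 × 0.541)) = 1.59 s.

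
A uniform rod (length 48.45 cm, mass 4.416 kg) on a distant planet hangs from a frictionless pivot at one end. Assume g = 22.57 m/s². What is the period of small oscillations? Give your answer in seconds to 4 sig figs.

0.7516 s

For a physical pendulum T = 2π√(I/(mgd)), with d = 0.24225 m from pivot to centre of mass.
I_cm = mL²/12 = 4.416 × 0.4845²/12 = 0.086384 kg·m²; I = I_cm + md² = 0.086384 + 4.416 × 0.24225² = 0.34554 kg·m².
T = 2π√(0.34554/(4.416 × 22.57 × 0.24225)) = 0.7516 s.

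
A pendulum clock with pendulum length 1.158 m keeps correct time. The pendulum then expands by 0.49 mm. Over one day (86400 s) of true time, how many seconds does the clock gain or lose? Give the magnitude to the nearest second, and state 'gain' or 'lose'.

T ∝ √L, so T'/T = √(1.15849/1.158) = 1.00021.
In 86400 s of true time the clock registers 86400/1.00021 = 86381.7 s, so it loses 18 s.

lose 18 s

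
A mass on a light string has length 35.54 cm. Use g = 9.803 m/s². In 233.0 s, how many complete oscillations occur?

T = 2π√(L/g) = 2π√(0.3554/9.803) = 1.1964 s.
Number of complete oscillations = ⌊233.0/1.1964⌋ = ⌊194.76⌋ = 194.

194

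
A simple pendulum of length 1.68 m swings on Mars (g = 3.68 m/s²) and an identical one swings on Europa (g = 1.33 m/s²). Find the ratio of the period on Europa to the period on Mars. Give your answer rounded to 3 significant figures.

T ∝ 1/√g, so T₂/T₁ = √(g₁/g₂) = √(3.68/1.33) = 1.66.

1.66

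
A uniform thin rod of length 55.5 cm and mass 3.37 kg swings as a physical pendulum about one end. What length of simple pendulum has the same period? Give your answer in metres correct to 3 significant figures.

0.370 m

The equivalent simple-pendulum length is L_eq = I/(md), where I is about the pivot and d = 0.2775 m.
I_cm = (1/12)mL² = 0.08650 kg·m², so I = I_cm + md² = 0.08650 + 0.2595 = 0.3460 kg·m².
L_eq = 0.3460/(3.37 × 0.2775) = 0.370 m.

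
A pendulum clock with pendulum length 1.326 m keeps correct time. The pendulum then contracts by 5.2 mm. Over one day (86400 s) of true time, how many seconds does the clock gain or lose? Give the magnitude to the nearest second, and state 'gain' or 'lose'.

gain 170 s

T ∝ √L, so T'/T = √(1.32080/1.326) = 0.998037.
In 86400 s of true time the clock registers 86400/0.998037 = 86569.9 s, so it gains 170 s.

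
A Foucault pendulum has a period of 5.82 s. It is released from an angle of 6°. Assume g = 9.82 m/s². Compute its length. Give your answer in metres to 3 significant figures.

8.43 m

From T = 2π√(L/g), L = gT²/(4π²) = 9.82 × 5.820²/(4π²) = 8.43 m.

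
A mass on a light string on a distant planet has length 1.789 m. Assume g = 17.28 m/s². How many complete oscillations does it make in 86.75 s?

T = 2π√(L/g) = 2π√(1.789/17.28) = 2.0217 s.
Number of complete oscillations = ⌊86.75/2.0217⌋ = ⌊42.910⌋ = 42.

42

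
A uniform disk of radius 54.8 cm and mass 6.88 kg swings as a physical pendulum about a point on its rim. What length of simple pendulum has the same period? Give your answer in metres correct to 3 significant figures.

0.822 m

The equivalent simple-pendulum length is L_eq = I/(md), where I is about the pivot and d = 0.5480 m.
I_cm = ½mR² = 1.033 kg·m², so I = I_cm + md² = 1.033 + 2.066 = 3.099 kg·m².
L_eq = 3.099/(6.88 × 0.5480) = 0.822 m.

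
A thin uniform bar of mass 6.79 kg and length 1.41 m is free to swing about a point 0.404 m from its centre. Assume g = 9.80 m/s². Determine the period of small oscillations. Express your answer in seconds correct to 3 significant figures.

1.81 s

For a physical pendulum T = 2π√(I/(mgd)), with d = 0.4040 m from pivot to centre of mass.
I_cm = mL²/12 = 6.79 × 1.41²/12 = 1.125 kg·m²; I = I_cm + md² = 1.125 + 6.79 × 0.4040² = 2.233 kg·m².
T = 2π√(2.233/(6.79 × 9.80 × 0.4040)) = 1.81 s.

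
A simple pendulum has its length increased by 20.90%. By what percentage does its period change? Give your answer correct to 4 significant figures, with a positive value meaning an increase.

T ∝ √L, so T'/T = √(1.2090) = 1.0995.
Percentage change in T = (1.0995 − 1) × 100% = 9.955%.

9.955%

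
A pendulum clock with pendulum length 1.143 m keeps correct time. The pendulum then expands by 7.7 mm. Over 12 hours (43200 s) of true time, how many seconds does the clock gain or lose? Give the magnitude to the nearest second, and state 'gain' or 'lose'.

T ∝ √L, so T'/T = √(1.15070/1.143) = 1.00336.
In 43200 s of true time the clock registers 43200/1.00336 = 43055.2 s, so it loses 145 s.

lose 145 s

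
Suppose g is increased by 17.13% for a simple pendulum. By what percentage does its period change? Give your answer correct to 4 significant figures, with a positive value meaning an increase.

-7.601%

T ∝ 1/√g, so T'/T = 1/√(1.1713) = 0.92399.
Percentage change in T = (0.92399 − 1) × 100% = -7.601%.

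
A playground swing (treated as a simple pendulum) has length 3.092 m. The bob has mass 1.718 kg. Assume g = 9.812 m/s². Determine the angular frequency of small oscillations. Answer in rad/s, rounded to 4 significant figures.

ω = √(g/L) = √(9.812/3.092) = 1.781 rad/s.

1.781 rad/s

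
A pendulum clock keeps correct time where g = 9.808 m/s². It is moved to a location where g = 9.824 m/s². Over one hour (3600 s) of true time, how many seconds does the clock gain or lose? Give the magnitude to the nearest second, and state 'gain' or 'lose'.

The clock's period scales as T ∝ 1/√g, so T'/T = √(9.808/9.824) = 0.999185.
In 3600 s of true time the clock registers 3600/0.999185 = 3602.9 s, so it gains 3 s.

gain 3 s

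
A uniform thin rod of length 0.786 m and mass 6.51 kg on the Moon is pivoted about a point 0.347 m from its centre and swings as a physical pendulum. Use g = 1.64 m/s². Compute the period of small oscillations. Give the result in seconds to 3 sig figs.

3.45 s

For a physical pendulum T = 2π√(I/(mgd)), with d = 0.3470 m from pivot to centre of mass.
I_cm = mL²/12 = 6.51 × 0.786²/12 = 0.3352 kg·m²; I = I_cm + md² = 0.3352 + 6.51 × 0.3470² = 1.119 kg·m².
T = 2π√(1.119/(6.51 × 1.64 × 0.3470)) = 3.45 s.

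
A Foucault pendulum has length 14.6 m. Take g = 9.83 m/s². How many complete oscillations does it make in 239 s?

31

T = 2π√(L/g) = 2π√(14.6/9.83) = 7.657 s.
Number of complete oscillations = ⌊239/7.657⌋ = ⌊31.21⌋ = 31.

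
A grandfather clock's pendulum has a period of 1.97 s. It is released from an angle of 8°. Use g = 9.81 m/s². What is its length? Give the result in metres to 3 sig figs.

From T = 2π√(L/g), L = gT²/(4π²) = 9.81 × 1.970²/(4π²) = 0.964 m.

0.964 m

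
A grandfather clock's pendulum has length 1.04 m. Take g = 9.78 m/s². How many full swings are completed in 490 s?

T = 2π√(L/g) = 2π√(1.04/9.78) = 2.049 s.
Number of complete oscillations = ⌊490/2.049⌋ = ⌊239.1⌋ = 239.

239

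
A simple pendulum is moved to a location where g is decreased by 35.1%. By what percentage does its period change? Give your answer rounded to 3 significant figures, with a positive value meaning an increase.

24.1%

T ∝ 1/√g, so T'/T = 1/√(0.6490) = 1.241.
Percentage change in T = (1.241 − 1) × 100% = 24.1%.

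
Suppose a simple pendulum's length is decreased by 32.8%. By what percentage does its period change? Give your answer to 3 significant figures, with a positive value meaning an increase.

T ∝ √L, so T'/T = √(0.6720) = 0.8198.
Percentage change in T = (0.8198 − 1) × 100% = -18.0%.

-18.0%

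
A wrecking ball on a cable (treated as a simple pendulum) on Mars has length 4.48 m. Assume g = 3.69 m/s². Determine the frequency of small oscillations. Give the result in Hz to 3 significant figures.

T = 2π√(L/g) = 2π√(4.48/3.69) = 6.923 s, so f = 1/T = 0.144 Hz.

0.144 Hz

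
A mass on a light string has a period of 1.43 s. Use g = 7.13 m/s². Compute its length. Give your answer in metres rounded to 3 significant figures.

0.369 m

From T = 2π√(L/g), L = gT²/(4π²) = 7.13 × 1.430²/(4π²) = 0.369 m.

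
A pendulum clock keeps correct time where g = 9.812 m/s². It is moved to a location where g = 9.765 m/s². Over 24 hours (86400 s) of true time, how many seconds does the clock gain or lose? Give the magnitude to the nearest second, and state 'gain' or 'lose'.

The clock's period scales as T ∝ 1/√g, so T'/T = √(9.812/9.765) = 1.00240.
In 86400 s of true time the clock registers 86400/1.00240 = 86192.8 s, so it loses 207 s.

lose 207 s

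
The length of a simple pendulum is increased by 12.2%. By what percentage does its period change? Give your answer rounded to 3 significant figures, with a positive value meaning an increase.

T ∝ √L, so T'/T = √(1.122) = 1.059.
Percentage change in T = (1.059 − 1) × 100% = 5.92%.

5.92%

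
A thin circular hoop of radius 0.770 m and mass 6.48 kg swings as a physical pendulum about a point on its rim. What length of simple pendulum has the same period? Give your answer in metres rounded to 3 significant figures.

1.54 m

The equivalent simple-pendulum length is L_eq = I/(md), where I is about the pivot and d = 0.7700 m.
I_cm = mR² = 3.842 kg·m², so I = I_cm + md² = 3.842 + 3.842 = 7.684 kg·m².
L_eq = 7.684/(6.48 × 0.7700) = 1.54 m.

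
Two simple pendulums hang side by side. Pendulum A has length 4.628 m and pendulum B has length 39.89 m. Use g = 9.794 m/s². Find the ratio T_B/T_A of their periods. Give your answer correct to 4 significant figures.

T ∝ √L, so T_B/T_A = √(L_B/L_A) = √(39.89/4.628) = 2.936.

2.936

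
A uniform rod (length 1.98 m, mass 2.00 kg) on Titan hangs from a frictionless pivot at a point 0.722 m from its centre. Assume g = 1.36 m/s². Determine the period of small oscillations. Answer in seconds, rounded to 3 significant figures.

For a physical pendulum T = 2π√(I/(mgd)), with d = 0.7220 m from pivot to centre of mass.
I_cm = mL²/12 = 2.00 × 1.98²/12 = 0.6534 kg·m²; I = I_cm + md² = 0.6534 + 2.00 × 0.7220² = 1.696 kg·m².
T = 2π√(1.696/(2.00 × 1.36 × 0.7220)) = 5.84 s.

5.84 s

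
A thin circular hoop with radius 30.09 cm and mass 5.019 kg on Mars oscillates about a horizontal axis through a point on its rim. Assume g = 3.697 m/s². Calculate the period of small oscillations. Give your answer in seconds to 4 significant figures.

I_cm = mr² = 0.45442 kg·m². The pivot is at distance d = 0.3009 m from the centre of mass.
By the parallel-axis theorem, I = I_cm + md² = 0.45442 + 0.45442 = 0.90885 kg·m².
T = 2π√(I/(mgd)) = 2π√(0.90885/(5.019 × 3.697 × 0.3009)) = 2.535 s.

2.535 s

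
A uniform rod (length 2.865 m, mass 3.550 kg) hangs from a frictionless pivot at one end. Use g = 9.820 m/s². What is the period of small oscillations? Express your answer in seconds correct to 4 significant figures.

For a physical pendulum T = 2π√(I/(mgd)), with d = 1.4325 m from pivot to centre of mass.
I_cm = mL²/12 = 3.550 × 2.865²/12 = 2.4283 kg·m²; I = I_cm + md² = 2.4283 + 3.550 × 1.4325² = 9.7131 kg·m².
T = 2π√(9.7131/(3.550 × 9.820 × 1.4325)) = 2.771 s.

2.771 s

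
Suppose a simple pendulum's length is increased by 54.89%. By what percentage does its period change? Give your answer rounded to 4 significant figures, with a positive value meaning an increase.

T ∝ √L, so T'/T = √(1.5489) = 1.2445.
Percentage change in T = (1.2445 − 1) × 100% = 24.45%.

24.45%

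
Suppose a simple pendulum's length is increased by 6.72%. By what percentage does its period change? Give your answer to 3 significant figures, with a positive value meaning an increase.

T ∝ √L, so T'/T = √(1.067) = 1.033.
Percentage change in T = (1.033 − 1) × 100% = 3.31%.

3.31%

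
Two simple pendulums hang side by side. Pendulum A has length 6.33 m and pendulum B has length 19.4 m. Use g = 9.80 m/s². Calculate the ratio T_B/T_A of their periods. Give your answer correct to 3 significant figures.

1.75

T ∝ √L, so T_B/T_A = √(L_B/L_A) = √(19.4/6.33) = 1.75.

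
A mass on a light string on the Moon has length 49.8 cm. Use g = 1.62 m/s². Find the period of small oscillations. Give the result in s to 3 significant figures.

T = 2π√(L/g) = 2π√(0.498/1.62) = 2π × 0.5544 = 3.48 s.

3.48 s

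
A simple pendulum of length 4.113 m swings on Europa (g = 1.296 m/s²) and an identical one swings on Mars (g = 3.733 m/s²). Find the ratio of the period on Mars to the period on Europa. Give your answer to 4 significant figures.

0.5892

T ∝ 1/√g, so T₂/T₁ = √(g₁/g₂) = √(1.296/3.733) = 0.5892.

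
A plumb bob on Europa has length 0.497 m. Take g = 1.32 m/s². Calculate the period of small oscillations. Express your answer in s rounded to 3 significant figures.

3.86 s

T = 2π√(L/g) = 2π√(0.497/1.32) = 2π × 0.6136 = 3.86 s.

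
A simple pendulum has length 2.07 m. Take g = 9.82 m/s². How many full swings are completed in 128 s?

T = 2π√(L/g) = 2π√(2.07/9.82) = 2.885 s.
Number of complete oscillations = ⌊128/2.885⌋ = ⌊44.37⌋ = 44.

44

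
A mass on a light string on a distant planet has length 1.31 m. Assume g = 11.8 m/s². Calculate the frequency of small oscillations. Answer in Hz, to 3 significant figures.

T = 2π√(L/g) = 2π√(1.31/11.8) = 2.094 s, so f = 1/T = 0.478 Hz.

0.478 Hz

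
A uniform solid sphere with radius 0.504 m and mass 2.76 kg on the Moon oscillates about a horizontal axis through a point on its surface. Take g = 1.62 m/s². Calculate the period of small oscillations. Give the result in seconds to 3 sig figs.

4.15 s

I_cm = (2/5)mr² = 0.2804 kg·m². The pivot is at distance d = 0.504 m from the centre of mass.
By the parallel-axis theorem, I = I_cm + md² = 0.2804 + 0.7011 = 0.9815 kg·m².
T = 2π√(I/(mgd)) = 2π√(0.9815/(2.76 × 1.62 × 0.504)) = 4.15 s.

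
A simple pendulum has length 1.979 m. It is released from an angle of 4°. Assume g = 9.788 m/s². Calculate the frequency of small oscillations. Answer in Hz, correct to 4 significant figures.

T = 2π√(L/g) = 2π√(1.979/9.788) = 2.8252 s, so f = 1/T = 0.3540 Hz.

0.3540 Hz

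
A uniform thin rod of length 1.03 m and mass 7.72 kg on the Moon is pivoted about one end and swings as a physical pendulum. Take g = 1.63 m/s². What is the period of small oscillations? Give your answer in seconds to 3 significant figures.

For a physical pendulum T = 2π√(I/(mgd)), with d = 0.5150 m from pivot to centre of mass.
I_cm = mL²/12 = 7.72 × 1.03²/12 = 0.6825 kg·m²; I = I_cm + md² = 0.6825 + 7.72 × 0.5150² = 2.730 kg·m².
T = 2π√(2.730/(7.72 × 1.63 × 0.5150)) = 4.08 s.

4.08 s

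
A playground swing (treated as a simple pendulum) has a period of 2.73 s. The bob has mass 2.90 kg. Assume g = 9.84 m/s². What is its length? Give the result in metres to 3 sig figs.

From T = 2π√(L/g), L = gT²/(4π²) = 9.84 × 2.730²/(4π²) = 1.86 m.

1.86 m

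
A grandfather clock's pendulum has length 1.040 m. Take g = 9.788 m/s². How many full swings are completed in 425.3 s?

207

T = 2π√(L/g) = 2π√(1.040/9.788) = 2.0481 s.
Number of complete oscillations = ⌊425.3/2.0481⌋ = ⌊207.66⌋ = 207.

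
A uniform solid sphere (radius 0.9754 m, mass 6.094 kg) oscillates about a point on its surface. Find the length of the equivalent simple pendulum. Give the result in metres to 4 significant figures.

1.366 m

The equivalent simple-pendulum length is L_eq = I/(md), where I is about the pivot and d = 0.97540 m.
I_cm = (2/5)mR² = 2.3191 kg·m², so I = I_cm + md² = 2.3191 + 5.7979 = 8.1170 kg·m².
L_eq = 8.1170/(6.094 × 0.97540) = 1.366 m.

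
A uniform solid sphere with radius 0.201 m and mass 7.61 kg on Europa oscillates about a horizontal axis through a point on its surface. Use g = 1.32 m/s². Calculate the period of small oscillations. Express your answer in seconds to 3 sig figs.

I_cm = (2/5)mr² = 0.1230 kg·m². The pivot is at distance d = 0.201 m from the centre of mass.
By the parallel-axis theorem, I = I_cm + md² = 0.1230 + 0.3075 = 0.4304 kg·m².
T = 2π√(I/(mgd)) = 2π√(0.4304/(7.61 × 1.32 × 0.201)) = 2.90 s.

2.90 s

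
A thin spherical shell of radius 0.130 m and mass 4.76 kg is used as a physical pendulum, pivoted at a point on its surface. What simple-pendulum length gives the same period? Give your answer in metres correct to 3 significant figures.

The equivalent simple-pendulum length is L_eq = I/(md), where I is about the pivot and d = 0.1300 m.
I_cm = (2/3)mR² = 0.05363 kg·m², so I = I_cm + md² = 0.05363 + 0.08044 = 0.1341 kg·m².
L_eq = 0.1341/(4.76 × 0.1300) = 0.217 m.

0.217 m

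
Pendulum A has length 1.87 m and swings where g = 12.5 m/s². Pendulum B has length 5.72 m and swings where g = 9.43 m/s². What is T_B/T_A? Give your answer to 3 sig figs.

2.01

T = 2π√(L/g), so T_B/T_A = √((L_B/g_B)/(L_A/g_A)) = √((5.72/9.43)/(1.87/12.5)) = 2.01.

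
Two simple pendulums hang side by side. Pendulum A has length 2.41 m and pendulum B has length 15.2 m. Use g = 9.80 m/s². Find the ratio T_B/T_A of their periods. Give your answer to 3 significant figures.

2.51

T ∝ √L, so T_B/T_A = √(L_B/L_A) = √(15.2/2.41) = 2.51.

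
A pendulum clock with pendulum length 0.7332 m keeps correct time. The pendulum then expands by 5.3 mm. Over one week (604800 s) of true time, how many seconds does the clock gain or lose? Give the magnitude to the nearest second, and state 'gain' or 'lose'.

lose 2174 s

T ∝ √L, so T'/T = √(0.73850/0.7332) = 1.00361.
In 604800 s of true time the clock registers 604800/1.00361 = 602625.9 s, so it loses 2174 s.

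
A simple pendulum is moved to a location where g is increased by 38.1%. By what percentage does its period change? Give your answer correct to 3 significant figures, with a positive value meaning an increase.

-14.9%

T ∝ 1/√g, so T'/T = 1/√(1.381) = 0.8509.
Percentage change in T = (0.8509 − 1) × 100% = -14.9%.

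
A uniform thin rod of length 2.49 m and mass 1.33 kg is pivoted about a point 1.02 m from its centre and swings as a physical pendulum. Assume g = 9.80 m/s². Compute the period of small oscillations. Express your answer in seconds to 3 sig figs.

2.48 s

For a physical pendulum T = 2π√(I/(mgd)), with d = 1.020 m from pivot to centre of mass.
I_cm = mL²/12 = 1.33 × 2.49²/12 = 0.6872 kg·m²; I = I_cm + md² = 0.6872 + 1.33 × 1.020² = 2.071 kg·m².
T = 2π√(2.071/(1.33 × 9.80 × 1.020)) = 2.48 s.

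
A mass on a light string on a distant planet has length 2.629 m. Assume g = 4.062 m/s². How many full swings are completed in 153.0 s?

T = 2π√(L/g) = 2π√(2.629/4.062) = 5.0548 s.
Number of complete oscillations = ⌊153.0/5.0548⌋ = ⌊30.268⌋ = 30.

30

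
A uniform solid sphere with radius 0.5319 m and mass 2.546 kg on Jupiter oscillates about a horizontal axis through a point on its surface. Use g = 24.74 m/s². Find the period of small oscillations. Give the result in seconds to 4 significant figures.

1.090 s

I_cm = (2/5)mr² = 0.28812 kg·m². The pivot is at distance d = 0.5319 m from the centre of mass.
By the parallel-axis theorem, I = I_cm + md² = 0.28812 + 0.72031 = 1.0084 kg·m².
T = 2π√(I/(mgd)) = 2π√(1.0084/(2.546 × 24.74 × 0.5319)) = 1.090 s.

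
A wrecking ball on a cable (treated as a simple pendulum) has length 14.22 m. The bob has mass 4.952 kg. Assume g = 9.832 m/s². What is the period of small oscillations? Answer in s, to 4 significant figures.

T = 2π√(L/g) = 2π√(14.22/9.832) = 2π × 1.2026 = 7.556 s.

7.556 s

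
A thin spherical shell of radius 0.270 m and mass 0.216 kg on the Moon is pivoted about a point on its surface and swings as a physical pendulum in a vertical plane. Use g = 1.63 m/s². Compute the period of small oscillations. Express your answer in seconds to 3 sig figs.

I_cm = (2/3)mr² = 0.01050 kg·m². The pivot is at distance d = 0.270 m from the centre of mass.
By the parallel-axis theorem, I = I_cm + md² = 0.01050 + 0.01575 = 0.02624 kg·m².
T = 2π√(I/(mgd)) = 2π√(0.02624/(0.216 × 1.63 × 0.270)) = 3.30 s.

3.30 s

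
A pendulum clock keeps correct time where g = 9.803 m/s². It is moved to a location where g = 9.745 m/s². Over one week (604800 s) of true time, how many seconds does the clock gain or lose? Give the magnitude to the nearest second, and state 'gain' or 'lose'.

lose 1792 s

The clock's period scales as T ∝ 1/√g, so T'/T = √(9.803/9.745) = 1.00297.
In 604800 s of true time the clock registers 604800/1.00297 = 603008.2 s, so it loses 1792 s.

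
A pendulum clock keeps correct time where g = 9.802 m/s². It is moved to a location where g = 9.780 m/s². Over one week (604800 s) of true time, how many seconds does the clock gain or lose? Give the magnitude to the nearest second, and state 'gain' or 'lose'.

The clock's period scales as T ∝ 1/√g, so T'/T = √(9.802/9.780) = 1.00112.
In 604800 s of true time the clock registers 604800/1.00112 = 604120.9 s, so it loses 679 s.

lose 679 s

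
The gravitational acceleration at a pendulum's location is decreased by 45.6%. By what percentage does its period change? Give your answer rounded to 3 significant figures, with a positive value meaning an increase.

T ∝ 1/√g, so T'/T = 1/√(0.5440) = 1.356.
Percentage change in T = (1.356 − 1) × 100% = 35.6%.

35.6%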